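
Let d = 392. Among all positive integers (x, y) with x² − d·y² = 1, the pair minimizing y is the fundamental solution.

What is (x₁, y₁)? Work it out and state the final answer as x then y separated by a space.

[19; 1,3,1,38] for √392; ℓ=4 ⇒ convergent index 3
i=0: a=19 ⇒ p=19, q=1
i=1: a=1 ⇒ p=20, q=1
i=2: a=3 ⇒ p=79, q=4
i=3: a=1 ⇒ p=99, q=5
→ (99, 5).  Check: 99²=9801, 392·5²=9800, difference 1.

99 5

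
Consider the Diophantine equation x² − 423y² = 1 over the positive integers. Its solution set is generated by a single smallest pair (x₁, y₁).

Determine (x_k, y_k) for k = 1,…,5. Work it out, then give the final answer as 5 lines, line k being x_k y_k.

4607 224
42448897 2063936
391124132351 19017106080
3603817713033217 175223613357184
33205576016763929087 1614510354455987296

√423 → a₀=20, period (1,1,3,4,3,1,1,40); ℓ=8 even so k=7
step 0: (20, 1)  from 20·(1,0) + (0,1)
…
step 3: (144, 7)  from 3·(41,2) + (21,1)
…
step 6: (2612, 127)  from 1·(1995,97) + (617,30)
step 7: (4607, 224)  from 1·(2612,127) + (1995,97)
fundamental: x₁=4607, y₁=224  (since 21224449 − 423·50176 = 1)
(x_2, y_2) = (4607·4607 + 423·224·224, 4607·224 + 224·4607) = (42448897, 2063936)
(x_3, y_3) = (4607·42448897 + 423·224·2063936, 4607·2063936 + 224·42448897) = (391124132351, 19017106080)
(x_4, y_4) = (4607·391124132351 + 423·224·19017106080, 4607·19017106080 + 224·391124132351) = (3603817713033217, 175223613357184)
(x_5, y_5) = (4607·3603817713033217 + 423·224·175223613357184, 4607·175223613357184 + 224·3603817713033217) = (33205576016763929087, 1614510354455987296)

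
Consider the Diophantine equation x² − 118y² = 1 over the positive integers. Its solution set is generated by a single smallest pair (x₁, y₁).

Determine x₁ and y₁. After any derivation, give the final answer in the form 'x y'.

306917 28254

d=118: √d = [10; 1,6,3,2,10,2,3,6,1,20] (ℓ=10, even), read p_9/q_9
i=0: a=10 ⇒ p=10, q=1
i=1: a=1 ⇒ p=11, q=1
i=2: a=6 ⇒ p=76, q=7
i=3: a=3 ⇒ p=239, q=22
i=4: a=2 ⇒ p=554, q=51
i=5: a=10 ⇒ p=5779, q=532
i=6: a=2 ⇒ p=12112, q=1115
…
i=8: a=6 ⇒ p=264802, q=24377
i=9: a=1 ⇒ p=306917, q=28254
→ (306917, 28254).  Check: 306917²=94198044889, 118·28254²=94198044888, difference 1.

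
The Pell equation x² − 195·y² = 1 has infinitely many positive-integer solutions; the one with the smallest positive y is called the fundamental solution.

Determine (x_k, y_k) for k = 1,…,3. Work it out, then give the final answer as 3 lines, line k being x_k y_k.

[13; 1,26] for √195; ℓ=2 ⇒ convergent index 1
a_0=13:  p_0=13·1+0=13,  q_0=13·0+1=1
a_1=1:  p_1=1·13+1=14,  q_1=1·1+0=1
fundamental: x₁=14, y₁=1  (since 196 − 195·1 = 1)
(14+1√195)^2 = 391 + 28√195
(14+1√195)^3 = 10934 + 783√195

14 1
391 28
10934 783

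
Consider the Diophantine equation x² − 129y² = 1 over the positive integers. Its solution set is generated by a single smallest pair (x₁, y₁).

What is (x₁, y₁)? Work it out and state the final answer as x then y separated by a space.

16855 1484

√129 = [11; 2,1,3,1,6,1,3,1,2,22, …], period ℓ=10 (even) → k=9
step 0: (11, 1)  from 11·(1,0) + (0,1)
…
step 2: (34, 3)  from 1·(23,2) + (11,1)
…
step 6: (1238, 109)  from 1·(1079,95) + (159,14)
…
step 8: (6031, 531)  from 1·(4793,422) + (1238,109)
step 9: (16855, 1484)  from 2·(6031,531) + (4793,422)
fundamental: x₁=16855, y₁=1484  (since 284091025 − 129·2202256 = 1)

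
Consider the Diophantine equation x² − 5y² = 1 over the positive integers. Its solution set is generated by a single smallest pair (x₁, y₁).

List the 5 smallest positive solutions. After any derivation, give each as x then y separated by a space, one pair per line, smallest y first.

d=5: √d = [2; 4] (ℓ=1, odd), read p_1/q_1
a_0=2:  p_0=2·1+0=2,  q_0=2·0+1=1
a_1=4:  p_1=4·2+1=9,  q_1=4·1+0=4
fundamental: x₁=9, y₁=4  (since 81 − 5·16 = 1)
(9+4√5)^2 = 161 + 72√5
(9+4√5)^3 = 2889 + 1292√5
(9+4√5)^4 = 51841 + 23184√5
(9+4√5)^5 = 930249 + 416020√5

9 4
161 72
2889 1292
51841 23184
930249 416020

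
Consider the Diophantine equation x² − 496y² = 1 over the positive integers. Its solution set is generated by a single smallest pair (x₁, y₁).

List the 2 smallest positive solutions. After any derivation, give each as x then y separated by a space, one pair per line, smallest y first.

d=496: √d = [22; 3,1,2,4,1,…,1,3,44] (ℓ=16, even), read p_15/q_15
k=0  a_k=22  p_k/q_k = 22/1
k=1  a_k=3  p_k/q_k = 67/3
k=2  a_k=1  p_k/q_k = 89/4
k=3  a_k=2  p_k/q_k = 245/11
k=4  a_k=4  p_k/q_k = 1069/48
…
k=6  a_k=1  p_k/q_k = 2383/107
k=7  a_k=2  p_k/q_k = 6080/273
k=8  a_k=2  p_k/q_k = 14543/653
k=9  a_k=2  p_k/q_k = 35166/1579
…
k=11  a_k=1  p_k/q_k = 84875/3811
k=12  a_k=4  p_k/q_k = 389209/17476
k=13  a_k=2  p_k/q_k = 863293/38763
k=14  a_k=1  p_k/q_k = 1252502/56239
k=15  a_k=3  p_k/q_k = 4620799/207480
fundamental: x₁=4620799, y₁=207480  (since 21351783398401 − 496·43047950400 = 1)
n=2: (4620799,207480)∘(4620799,207480) = (4620799·4620799+496·207480·207480, 4620799·207480+207480·4620799) = (42703566796801,1917446753040)

4620799 207480
42703566796801 1917446753040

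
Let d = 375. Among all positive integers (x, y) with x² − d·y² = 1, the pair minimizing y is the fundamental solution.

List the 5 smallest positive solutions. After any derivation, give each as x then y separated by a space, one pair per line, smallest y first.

√375 → a₀=19, period (2,1,2,1,5,1,2,1,2,38); ℓ=10 even so k=9
a_0=19:  p_0=19·1+0=19,  q_0=19·0+1=1
…
a_2=1:  p_2=1·39+19=58,  q_2=1·2+1=3
a_3=2:  p_3=2·58+39=155,  q_3=2·3+2=8
a_4=1:  p_4=1·155+58=213,  q_4=1·8+3=11
a_5=5:  p_5=5·213+155=1220,  q_5=5·11+8=63
a_6=1:  p_6=1·1220+213=1433,  q_6=1·63+11=74
a_7=2:  p_7=2·1433+1220=4086,  q_7=2·74+63=211
a_8=1:  p_8=1·4086+1433=5519,  q_8=1·211+74=285
a_9=2:  p_9=2·5519+4086=15124,  q_9=2·285+211=781
→ (15124, 781).  Check: 15124²=228735376, 375·781²=228735375, difference 1.
k=2:  x_2 = 15124·15124+375·781·781 = 457470751,  y_2 = 15124·781+781·15124 = 23623688
k=3:  x_3 = 15124·457470751+375·781·23623688 = 13837575261124,  y_3 = 15124·23623688+781·457470751 = 714569313843
k=4:  x_4 = 15124·13837575261124+375·781·714569313843 = 418558976041008001,  y_4 = 15124·714569313843+781·13837575261124 = 21614292581499376
k=5:  x_5 = 15124·418558976041008001+375·781·21614292581499376 = 12660571893450834753124,  y_5 = 15124·21614292581499376+781·418558976041008001 = 653789121290623811405

15124 781
457470751 23623688
13837575261124 714569313843
418558976041008001 21614292581499376
12660571893450834753124 653789121290623811405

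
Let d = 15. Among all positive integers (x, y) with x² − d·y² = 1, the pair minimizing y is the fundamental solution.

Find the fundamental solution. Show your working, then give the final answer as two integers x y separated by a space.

d=15: √d = [3; 1,6] (ℓ=2, even), read p_1/q_1
step 0: (3, 1)  from 3·(1,0) + (0,1)
step 1: (4, 1)  from 1·(3,1) + (1,0)
→ (4, 1).  Check: 4²=16, 15·1²=15, difference 1.

4 1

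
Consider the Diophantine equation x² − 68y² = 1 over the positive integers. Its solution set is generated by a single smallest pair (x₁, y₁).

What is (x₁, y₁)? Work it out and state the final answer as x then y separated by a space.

33 4

√68 = [8; 4,16, …], period ℓ=2 (even) → k=1
i=0: a=8 ⇒ p=8, q=1
i=1: a=4 ⇒ p=33, q=4
(x₁, y₁) = (33, 4);  33² − 68·4² = 1 ✓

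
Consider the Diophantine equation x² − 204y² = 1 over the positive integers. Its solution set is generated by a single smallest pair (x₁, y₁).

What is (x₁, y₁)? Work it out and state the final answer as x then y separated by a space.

4999 350

√204 = [14; 3,1,1,6,1,1,3,28, …], period ℓ=8 (even) → k=7
step 0: (14, 1)  from 14·(1,0) + (0,1)
step 1: (43, 3)  from 3·(14,1) + (1,0)
step 2: (57, 4)  from 1·(43,3) + (14,1)
step 3: (100, 7)  from 1·(57,4) + (43,3)
step 4: (657, 46)  from 6·(100,7) + (57,4)
step 5: (757, 53)  from 1·(657,46) + (100,7)
step 6: (1414, 99)  from 1·(757,53) + (657,46)
step 7: (4999, 350)  from 3·(1414,99) + (757,53)
fundamental: x₁=4999, y₁=350  (since 24990001 − 204·122500 = 1)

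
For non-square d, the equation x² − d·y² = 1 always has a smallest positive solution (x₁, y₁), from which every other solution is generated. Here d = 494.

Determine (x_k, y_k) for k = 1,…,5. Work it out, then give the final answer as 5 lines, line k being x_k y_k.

√494 → a₀=22, period (4,2,2,1,2,1,2,2,4,44); ℓ=10 even so k=9
step 0: (22, 1)  from 22·(1,0) + (0,1)
step 1: (89, 4)  from 4·(22,1) + (1,0)
…
step 3: (489, 22)  from 2·(200,9) + (89,4)
step 4: (689, 31)  from 1·(489,22) + (200,9)
…
step 7: (6979, 314)  from 2·(2556,115) + (1867,84)
step 8: (16514, 743)  from 2·(6979,314) + (2556,115)
step 9: (73035, 3286)  from 4·(16514,743) + (6979,314)
(x₁, y₁) = (73035, 3286);  73035² − 494·3286² = 1 ✓
n=2: (73035,3286)∘(73035,3286) = (73035·73035+494·3286·3286, 73035·3286+3286·73035) = (10668222449,479986020)
n=3: (10668222449,479986020)∘(73035,3286) = (73035·10668222449+494·3286·479986020, 73035·479986020+3286·10668222449) = (1558307253052395,70111557938114)
n=4: (1558307253052395,70111557938114)∘(73035,3286) = (73035·1558307253052395+494·3286·70111557938114, 73035·70111557938114+3286·1558307253052395) = (227621940442695115201,10241195267540325960)
n=5: (227621940442695115201,10241195267540325960)∘(73035,3286) = (73035·227621940442695115201+494·3286·10241195267540325960, 73035·10241195267540325960+3286·227621940442695115201) = (33248736838906168224357675,1495931392659503855039086)

73035 3286
10668222449 479986020
1558307253052395 70111557938114
227621940442695115201 10241195267540325960
33248736838906168224357675 1495931392659503855039086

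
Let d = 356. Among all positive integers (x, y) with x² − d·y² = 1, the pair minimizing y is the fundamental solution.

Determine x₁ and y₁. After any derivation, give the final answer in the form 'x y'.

500001 26500

d=356: √d = [18; 1,6,1,1,2,…,6,1,36] (ℓ=14, even), read p_13/q_13
i=0: a=18 ⇒ p=18, q=1
i=1: a=1 ⇒ p=19, q=1
i=2: a=6 ⇒ p=132, q=7
…
i=5: a=2 ⇒ p=717, q=38
i=6: a=1 ⇒ p=1000, q=53
i=7: a=8 ⇒ p=8717, q=462
…
i=9: a=2 ⇒ p=28151, q=1492
i=10: a=1 ⇒ p=37868, q=2007
i=11: a=1 ⇒ p=66019, q=3499
i=12: a=6 ⇒ p=433982, q=23001
i=13: a=1 ⇒ p=500001, q=26500
(x₁, y₁) = (500001, 26500);  500001² − 356·26500² = 1 ✓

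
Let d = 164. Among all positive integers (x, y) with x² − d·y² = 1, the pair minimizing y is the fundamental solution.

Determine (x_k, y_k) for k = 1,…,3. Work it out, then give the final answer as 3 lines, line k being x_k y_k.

√164 = [12; 1,4,6,4,1,24, …], period ℓ=6 (even) → k=5
k=0  a_k=12  p_k/q_k = 12/1
…
k=2  a_k=4  p_k/q_k = 64/5
…
k=4  a_k=4  p_k/q_k = 1652/129
k=5  a_k=1  p_k/q_k = 2049/160
fundamental: x₁=2049, y₁=160  (since 4198401 − 164·25600 = 1)
k=2:  x_2 = 2049·2049+164·160·160 = 8396801,  y_2 = 2049·160+160·2049 = 655680
k=3:  x_3 = 2049·8396801+164·160·655680 = 34410088449,  y_3 = 2049·655680+160·8396801 = 2686976480

2049 160
8396801 655680
34410088449 2686976480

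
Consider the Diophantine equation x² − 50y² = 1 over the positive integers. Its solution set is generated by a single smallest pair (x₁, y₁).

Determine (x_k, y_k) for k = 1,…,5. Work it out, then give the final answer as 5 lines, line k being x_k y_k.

d=50: √d = [7; 14] (ℓ=1, odd), read p_1/q_1
step 0: (7, 1)  from 7·(1,0) + (0,1)
step 1: (99, 14)  from 14·(7,1) + (1,0)
(x₁, y₁) = (99, 14);  99² − 50·14² = 1 ✓
n=2: (99,14)∘(99,14) = (99·99+50·14·14, 99·14+14·99) = (19601,2772)
n=3: (19601,2772)∘(99,14) = (99·19601+50·14·2772, 99·2772+14·19601) = (3880899,548842)
n=4: (3880899,548842)∘(99,14) = (99·3880899+50·14·548842, 99·548842+14·3880899) = (768398401,108667944)
n=5: (768398401,108667944)∘(99,14) = (99·768398401+50·14·108667944, 99·108667944+14·768398401) = (152139002499,21515704070)

99 14
19601 2772
3880899 548842
768398401 108667944
152139002499 21515704070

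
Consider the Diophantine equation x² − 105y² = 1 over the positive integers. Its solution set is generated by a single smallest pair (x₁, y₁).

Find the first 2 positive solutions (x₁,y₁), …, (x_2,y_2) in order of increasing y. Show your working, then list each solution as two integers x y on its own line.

d=105: √d = [10; 4,20] (ℓ=2, even), read p_1/q_1
a_0=10:  p_0=10·1+0=10,  q_0=10·0+1=1
a_1=4:  p_1=4·10+1=41,  q_1=4·1+0=4
(x₁, y₁) = (41, 4);  41² − 105·4² = 1 ✓
n=2: (41,4)∘(41,4) = (41·41+105·4·4, 41·4+4·41) = (3361,328)

41 4
3361 328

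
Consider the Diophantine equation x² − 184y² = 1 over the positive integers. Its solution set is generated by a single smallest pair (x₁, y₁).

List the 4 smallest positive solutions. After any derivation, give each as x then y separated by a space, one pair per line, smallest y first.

24335 1794
1184384449 87313980
57643991108495 4249571404806
2805533046066067201 206826640184594040

√184 = [13; 1,1,3,2,1,2,1,2,3,1,1,26, …], period ℓ=12 (even) → k=11
i=0: a=13 ⇒ p=13, q=1
…
i=4: a=2 ⇒ p=217, q=16
i=5: a=1 ⇒ p=312, q=23
…
i=7: a=1 ⇒ p=1153, q=85
i=8: a=2 ⇒ p=3147, q=232
i=9: a=3 ⇒ p=10594, q=781
i=10: a=1 ⇒ p=13741, q=1013
i=11: a=1 ⇒ p=24335, q=1794
→ (24335, 1794).  Check: 24335²=592192225, 184·1794²=592192224, difference 1.
n=2: (24335,1794)∘(24335,1794) = (24335·24335+184·1794·1794, 24335·1794+1794·24335) = (1184384449,87313980)
n=3: (1184384449,87313980)∘(24335,1794) = (24335·1184384449+184·1794·87313980, 24335·87313980+1794·1184384449) = (57643991108495,4249571404806)
n=4: (57643991108495,4249571404806)∘(24335,1794) = (24335·57643991108495+184·1794·4249571404806, 24335·4249571404806+1794·57643991108495) = (2805533046066067201,206826640184594040)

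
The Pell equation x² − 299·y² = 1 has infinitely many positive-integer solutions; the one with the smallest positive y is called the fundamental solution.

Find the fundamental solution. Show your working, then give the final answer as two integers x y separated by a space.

415 24

[17; 3,2,3,34] for √299; ℓ=4 ⇒ convergent index 3
k=0  a_k=17  p_k/q_k = 17/1
…
k=2  a_k=2  p_k/q_k = 121/7
k=3  a_k=3  p_k/q_k = 415/24
→ (415, 24).  Check: 415²=172225, 299·24²=172224, difference 1.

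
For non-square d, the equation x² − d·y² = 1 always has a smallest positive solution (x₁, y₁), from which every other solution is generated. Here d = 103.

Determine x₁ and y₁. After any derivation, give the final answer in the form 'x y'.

227528 22419

√103 = [10; 6,1,2,1,1,9,1,1,2,1,6,20, …], period ℓ=12 (even) → k=11
k=0  a_k=10  p_k/q_k = 10/1
k=1  a_k=6  p_k/q_k = 61/6
…
k=4  a_k=1  p_k/q_k = 274/27
k=5  a_k=1  p_k/q_k = 477/47
k=6  a_k=9  p_k/q_k = 4567/450
…
k=10  a_k=1  p_k/q_k = 33877/3338
k=11  a_k=6  p_k/q_k = 227528/22419
(x₁, y₁) = (227528, 22419);  227528² − 103·22419² = 1 ✓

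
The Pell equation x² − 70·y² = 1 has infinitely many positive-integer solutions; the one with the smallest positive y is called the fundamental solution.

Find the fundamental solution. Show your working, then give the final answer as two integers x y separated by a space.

251 30

√70 = [8; 2,1,2,1,2,16, …], period ℓ=6 (even) → k=5
step 0: (8, 1)  from 8·(1,0) + (0,1)
…
step 3: (67, 8)  from 2·(25,3) + (17,2)
step 4: (92, 11)  from 1·(67,8) + (25,3)
step 5: (251, 30)  from 2·(92,11) + (67,8)
→ (251, 30).  Check: 251²=63001, 70·30²=63000, difference 1.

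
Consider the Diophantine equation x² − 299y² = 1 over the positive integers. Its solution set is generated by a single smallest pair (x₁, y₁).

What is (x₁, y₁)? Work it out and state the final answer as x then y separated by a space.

√299 = [17; 3,2,3,34, …], period ℓ=4 (even) → k=3
a_0=17:  p_0=17·1+0=17,  q_0=17·0+1=1
a_1=3:  p_1=3·17+1=52,  q_1=3·1+0=3
a_2=2:  p_2=2·52+17=121,  q_2=2·3+1=7
a_3=3:  p_3=3·121+52=415,  q_3=3·7+3=24
→ (415, 24).  Check: 415²=172225, 299·24²=172224, difference 1.

415 24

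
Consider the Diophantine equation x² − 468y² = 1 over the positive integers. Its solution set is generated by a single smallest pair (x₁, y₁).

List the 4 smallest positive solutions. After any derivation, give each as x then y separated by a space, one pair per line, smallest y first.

649 30
842401 38940
1093435849 50544090
1419278889601 65606189880

d=468: √d = [21; 1,1,1,2,1,1,1,42] (ℓ=8, even), read p_7/q_7
a_0=21:  p_0=21·1+0=21,  q_0=21·0+1=1
a_1=1:  p_1=1·21+1=22,  q_1=1·1+0=1
a_2=1:  p_2=1·22+21=43,  q_2=1·1+1=2
…
a_4=2:  p_4=2·65+43=173,  q_4=2·3+2=8
…
a_6=1:  p_6=1·238+173=411,  q_6=1·11+8=19
a_7=1:  p_7=1·411+238=649,  q_7=1·19+11=30
(x₁, y₁) = (649, 30);  649² − 468·30² = 1 ✓
k=2:  x_2 = 649·649+468·30·30 = 842401,  y_2 = 649·30+30·649 = 38940
k=3:  x_3 = 649·842401+468·30·38940 = 1093435849,  y_3 = 649·38940+30·842401 = 50544090
k=4:  x_4 = 649·1093435849+468·30·50544090 = 1419278889601,  y_4 = 649·50544090+30·1093435849 = 65606189880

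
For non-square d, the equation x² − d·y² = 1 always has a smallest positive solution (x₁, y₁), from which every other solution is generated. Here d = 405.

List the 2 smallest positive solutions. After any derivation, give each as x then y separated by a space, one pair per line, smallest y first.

161 8
51841 2576

[20; 8,40] for √405; ℓ=2 ⇒ convergent index 1
i=0: a=20 ⇒ p=20, q=1
i=1: a=8 ⇒ p=161, q=8
fundamental: x₁=161, y₁=8  (since 25921 − 405·64 = 1)
(x_2, y_2) = (161·161 + 405·8·8, 161·8 + 8·161) = (51841, 2576)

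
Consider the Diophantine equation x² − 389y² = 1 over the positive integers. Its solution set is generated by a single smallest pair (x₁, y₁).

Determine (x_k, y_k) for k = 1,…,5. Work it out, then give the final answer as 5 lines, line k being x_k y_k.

[19; 1,2,1,1,1,1,2,1,38] for √389; ℓ=9 ⇒ convergent index 17
i=0: a=19 ⇒ p=19, q=1
…
i=2: a=2 ⇒ p=59, q=3
…
i=4: a=1 ⇒ p=138, q=7
…
i=12: a=1 ⇒ p=202418, q=10263
i=13: a=1 ⇒ p=353911, q=17944
i=14: a=1 ⇒ p=556329, q=28207
i=15: a=1 ⇒ p=910240, q=46151
i=16: a=2 ⇒ p=2376809, q=120509
i=17: a=1 ⇒ p=3287049, q=166660
fundamental: x₁=3287049, y₁=166660  (since 10804691128401 − 389·27775555600 = 1)
k=2:  x_2 = 3287049·3287049+389·166660·166660 = 21609382256801,  y_2 = 3287049·166660+166660·3287049 = 1095639172680
k=3:  x_3 = 3287049·21609382256801+389·166660·1095639172680 = 142062196675667653449,  y_3 = 3287049·1095639172680+166660·21609382256801 = 7202839293837075980
k=4:  x_4 = 3287049·142062196675667653449+389·166660·7202839293837075980 = 933930803041091759821507201,  y_4 = 3287049·7202839293837075980+166660·142062196675667653449 = 47352171395934637886793360
k=5:  x_5 = 3287049·933930803041091759821507201+389·166660·47352171395934637886793360 = 6139752624410693193862375179426249,  y_5 = 3287049·47352171395934637886793360+166660·933930803041091759821507201 = 311297815269663908222998617313300

3287049 166660
21609382256801 1095639172680
142062196675667653449 7202839293837075980
933930803041091759821507201 47352171395934637886793360
6139752624410693193862375179426249 311297815269663908222998617313300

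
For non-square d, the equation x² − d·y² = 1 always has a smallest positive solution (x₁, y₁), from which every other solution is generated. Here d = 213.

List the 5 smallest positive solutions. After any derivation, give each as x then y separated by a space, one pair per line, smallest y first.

√213 → a₀=14, period (1,1,2,6,1,8,1,6,2,1,1,28); ℓ=12 even so k=11
a_0=14:  p_0=14·1+0=14,  q_0=14·0+1=1
a_1=1:  p_1=1·14+1=15,  q_1=1·1+0=1
…
a_4=6:  p_4=6·73+29=467,  q_4=6·5+2=32
…
a_7=1:  p_7=1·4787+540=5327,  q_7=1·328+37=365
…
a_10=1:  p_10=1·78825+36749=115574,  q_10=1·5401+2518=7919
a_11=1:  p_11=1·115574+78825=194399,  q_11=1·7919+5401=13320
fundamental: x₁=194399, y₁=13320  (since 37790971201 − 213·177422400 = 1)
(194399+13320√213)^2 = 75581942401 + 5178789360√213
(194399+13320√213)^3 = 29386108041429599 + 2013502945575960√213
(194399+13320√213)^4 = 11425260034216163289601 + 782845918228863306720√213
(194399+13320√213)^5 = 4442118250753789746628859999 + 304368927313532092980546600√213

194399 13320
75581942401 5178789360
29386108041429599 2013502945575960
11425260034216163289601 782845918228863306720
4442118250753789746628859999 304368927313532092980546600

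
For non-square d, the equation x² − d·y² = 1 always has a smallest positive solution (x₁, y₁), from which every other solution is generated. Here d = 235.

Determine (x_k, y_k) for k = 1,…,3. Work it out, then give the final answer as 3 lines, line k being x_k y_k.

46 3
4231 276
389206 25389

[15; 3,30] for √235; ℓ=2 ⇒ convergent index 1
i=0: a=15 ⇒ p=15, q=1
i=1: a=3 ⇒ p=46, q=3
fundamental: x₁=46, y₁=3  (since 2116 − 235·9 = 1)
(x_2, y_2) = (46·46 + 235·3·3, 46·3 + 3·46) = (4231, 276)
(x_3, y_3) = (46·4231 + 235·3·276, 46·276 + 3·4231) = (389206, 25389)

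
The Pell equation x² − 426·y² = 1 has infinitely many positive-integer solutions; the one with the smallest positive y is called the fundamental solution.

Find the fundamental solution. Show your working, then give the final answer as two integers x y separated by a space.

d=426: √d = [20; 1,1,1,3,2,6,2,3,1,1,1,40] (ℓ=12, even), read p_11/q_11
k=0  a_k=20  p_k/q_k = 20/1
…
k=7  a_k=2  p_k/q_k = 7162/347
k=8  a_k=3  p_k/q_k = 24809/1202
…
k=10  a_k=1  p_k/q_k = 56780/2751
k=11  a_k=1  p_k/q_k = 88751/4300
→ (88751, 4300).  Check: 88751²=7876740001, 426·4300²=7876740000, difference 1.

88751 4300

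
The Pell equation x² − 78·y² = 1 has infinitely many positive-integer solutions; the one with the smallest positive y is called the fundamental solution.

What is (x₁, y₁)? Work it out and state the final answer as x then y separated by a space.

53 6

[8; 1,4,1,16] for √78; ℓ=4 ⇒ convergent index 3
a_0=8:  p_0=8·1+0=8,  q_0=8·0+1=1
…
a_2=4:  p_2=4·9+8=44,  q_2=4·1+1=5
a_3=1:  p_3=1·44+9=53,  q_3=1·5+1=6
fundamental: x₁=53, y₁=6  (since 2809 − 78·36 = 1)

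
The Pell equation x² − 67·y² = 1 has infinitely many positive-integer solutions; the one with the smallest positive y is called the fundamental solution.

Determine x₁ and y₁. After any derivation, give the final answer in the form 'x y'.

d=67: √d = [8; 5,2,1,1,7,1,1,2,5,16] (ℓ=10, even), read p_9/q_9
step 0: (8, 1)  from 8·(1,0) + (0,1)
step 1: (41, 5)  from 5·(8,1) + (1,0)
step 2: (90, 11)  from 2·(41,5) + (8,1)
…
step 4: (221, 27)  from 1·(131,16) + (90,11)
step 5: (1678, 205)  from 7·(221,27) + (131,16)
step 6: (1899, 232)  from 1·(1678,205) + (221,27)
…
step 8: (9053, 1106)  from 2·(3577,437) + (1899,232)
step 9: (48842, 5967)  from 5·(9053,1106) + (3577,437)
(x₁, y₁) = (48842, 5967);  48842² − 67·5967² = 1 ✓

48842 5967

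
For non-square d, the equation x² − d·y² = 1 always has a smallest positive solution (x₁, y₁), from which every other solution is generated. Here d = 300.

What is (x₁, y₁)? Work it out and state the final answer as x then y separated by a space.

1351 78

√300 = [17; 3,8,3,34, …], period ℓ=4 (even) → k=3
step 0: (17, 1)  from 17·(1,0) + (0,1)
step 1: (52, 3)  from 3·(17,1) + (1,0)
step 2: (433, 25)  from 8·(52,3) + (17,1)
step 3: (1351, 78)  from 3·(433,25) + (52,3)
→ (1351, 78).  Check: 1351²=1825201, 300·78²=1825200, difference 1.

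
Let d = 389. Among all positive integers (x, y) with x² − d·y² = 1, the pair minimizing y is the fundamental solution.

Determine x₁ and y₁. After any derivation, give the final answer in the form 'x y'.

√389 = [19; 1,2,1,1,1,1,2,1,38, …], period ℓ=9 (odd) → k=17
a_0=19:  p_0=19·1+0=19,  q_0=19·0+1=1
a_1=1:  p_1=1·19+1=20,  q_1=1·1+0=1
…
a_3=1:  p_3=1·59+20=79,  q_3=1·3+1=4
…
a_5=1:  p_5=1·138+79=217,  q_5=1·7+4=11
a_6=1:  p_6=1·217+138=355,  q_6=1·11+7=18
…
a_8=1:  p_8=1·927+355=1282,  q_8=1·47+18=65
…
a_10=1:  p_10=1·49643+1282=50925,  q_10=1·2517+65=2582
a_11=2:  p_11=2·50925+49643=151493,  q_11=2·2582+2517=7681
a_12=1:  p_12=1·151493+50925=202418,  q_12=1·7681+2582=10263
a_13=1:  p_13=1·202418+151493=353911,  q_13=1·10263+7681=17944
…
a_15=1:  p_15=1·556329+353911=910240,  q_15=1·28207+17944=46151
a_16=2:  p_16=2·910240+556329=2376809,  q_16=2·46151+28207=120509
a_17=1:  p_17=1·2376809+910240=3287049,  q_17=1·120509+46151=166660
(x₁, y₁) = (3287049, 166660);  3287049² − 389·166660² = 1 ✓

3287049 166660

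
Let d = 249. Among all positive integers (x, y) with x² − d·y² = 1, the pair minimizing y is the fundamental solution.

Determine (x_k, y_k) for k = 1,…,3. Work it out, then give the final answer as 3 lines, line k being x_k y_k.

d=249: √d = [15; 1,3,1,1,5,…,3,1,30] (ℓ=16, even), read p_15/q_15
i=0: a=15 ⇒ p=15, q=1
…
i=2: a=3 ⇒ p=63, q=4
i=3: a=1 ⇒ p=79, q=5
i=4: a=1 ⇒ p=142, q=9
…
i=8: a=10 ⇒ p=36751, q=2329
i=9: a=3 ⇒ p=113835, q=7214
i=10: a=1 ⇒ p=150586, q=9543
i=11: a=5 ⇒ p=866765, q=54929
i=12: a=1 ⇒ p=1017351, q=64472
i=13: a=1 ⇒ p=1884116, q=119401
i=14: a=3 ⇒ p=6669699, q=422675
i=15: a=1 ⇒ p=8553815, q=542076
fundamental: x₁=8553815, y₁=542076  (since 73167751054225 − 249·293846389776 = 1)
(8553815+542076√249)^2 = 146335502108449 + 9273635639880√249
(8553815+542076√249)^3 = 2503453625935556812055 + 158649927281879742324√249

8553815 542076
146335502108449 9273635639880
2503453625935556812055 158649927281879742324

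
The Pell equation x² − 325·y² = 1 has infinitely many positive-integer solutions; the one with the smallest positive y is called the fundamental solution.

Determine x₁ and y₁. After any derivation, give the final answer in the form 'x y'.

649 36

√325 = [18; 36, …], period ℓ=1 (odd) → k=1
k=0  a_k=18  p_k/q_k = 18/1
k=1  a_k=36  p_k/q_k = 649/36
(x₁, y₁) = (649, 36);  649² − 325·36² = 1 ✓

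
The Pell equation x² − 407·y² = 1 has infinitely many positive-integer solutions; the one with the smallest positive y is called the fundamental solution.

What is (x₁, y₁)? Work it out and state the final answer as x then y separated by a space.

√407 = [20; 5,1,2,1,5,40, …], period ℓ=6 (even) → k=5
step 0: (20, 1)  from 20·(1,0) + (0,1)
…
step 2: (121, 6)  from 1·(101,5) + (20,1)
step 3: (343, 17)  from 2·(121,6) + (101,5)
step 4: (464, 23)  from 1·(343,17) + (121,6)
step 5: (2663, 132)  from 5·(464,23) + (343,17)
(x₁, y₁) = (2663, 132);  2663² − 407·132² = 1 ✓

2663 132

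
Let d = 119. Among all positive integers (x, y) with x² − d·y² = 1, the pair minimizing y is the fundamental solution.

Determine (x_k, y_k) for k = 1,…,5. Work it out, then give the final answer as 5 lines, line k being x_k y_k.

120 11
28799 2640
6911640 633589
1658764801 152058720
398096640600 36493459211

[10; 1,9,1,20] for √119; ℓ=4 ⇒ convergent index 3
k=0  a_k=10  p_k/q_k = 10/1
…
k=2  a_k=9  p_k/q_k = 109/10
k=3  a_k=1  p_k/q_k = 120/11
fundamental: x₁=120, y₁=11  (since 14400 − 119·121 = 1)
(x_2, y_2) = (120·120 + 119·11·11, 120·11 + 11·120) = (28799, 2640)
(x_3, y_3) = (120·28799 + 119·11·2640, 120·2640 + 11·28799) = (6911640, 633589)
(x_4, y_4) = (120·6911640 + 119·11·633589, 120·633589 + 11·6911640) = (1658764801, 152058720)
(x_5, y_5) = (120·1658764801 + 119·11·152058720, 120·152058720 + 11·1658764801) = (398096640600, 36493459211)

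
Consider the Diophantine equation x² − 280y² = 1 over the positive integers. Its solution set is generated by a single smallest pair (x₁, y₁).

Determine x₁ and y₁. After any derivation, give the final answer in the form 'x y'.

√280 = [16; 1,2,1,2,1,32, …], period ℓ=6 (even) → k=5
a_0=16:  p_0=16·1+0=16,  q_0=16·0+1=1
a_1=1:  p_1=1·16+1=17,  q_1=1·1+0=1
a_2=2:  p_2=2·17+16=50,  q_2=2·1+1=3
a_3=1:  p_3=1·50+17=67,  q_3=1·3+1=4
a_4=2:  p_4=2·67+50=184,  q_4=2·4+3=11
a_5=1:  p_5=1·184+67=251,  q_5=1·11+4=15
→ (251, 15).  Check: 251²=63001, 280·15²=63000, difference 1.

251 15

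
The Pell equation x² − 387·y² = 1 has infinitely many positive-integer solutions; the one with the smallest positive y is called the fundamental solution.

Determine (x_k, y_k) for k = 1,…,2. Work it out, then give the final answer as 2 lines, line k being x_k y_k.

d=387: √d = [19; 1,2,19,2,1,38] (ℓ=6, even), read p_5/q_5
i=0: a=19 ⇒ p=19, q=1
…
i=2: a=2 ⇒ p=59, q=3
i=3: a=19 ⇒ p=1141, q=58
i=4: a=2 ⇒ p=2341, q=119
i=5: a=1 ⇒ p=3482, q=177
→ (3482, 177).  Check: 3482²=12124324, 387·177²=12124323, difference 1.
(3482+177√387)^2 = 24248647 + 1232628√387

3482 177
24248647 1232628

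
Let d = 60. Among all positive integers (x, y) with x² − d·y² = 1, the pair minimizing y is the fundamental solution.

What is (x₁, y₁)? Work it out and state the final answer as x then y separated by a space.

31 4

√60 → a₀=7, period (1,2,1,14); ℓ=4 even so k=3
step 0: (7, 1)  from 7·(1,0) + (0,1)
step 1: (8, 1)  from 1·(7,1) + (1,0)
step 2: (23, 3)  from 2·(8,1) + (7,1)
step 3: (31, 4)  from 1·(23,3) + (8,1)
(x₁, y₁) = (31, 4);  31² − 60·4² = 1 ✓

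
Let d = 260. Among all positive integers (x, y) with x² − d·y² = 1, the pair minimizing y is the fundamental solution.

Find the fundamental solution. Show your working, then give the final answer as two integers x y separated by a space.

129 8

d=260: √d = [16; 8,32] (ℓ=2, even), read p_1/q_1
a_0=16:  p_0=16·1+0=16,  q_0=16·0+1=1
a_1=8:  p_1=8·16+1=129,  q_1=8·1+0=8
→ (129, 8).  Check: 129²=16641, 260·8²=16640, difference 1.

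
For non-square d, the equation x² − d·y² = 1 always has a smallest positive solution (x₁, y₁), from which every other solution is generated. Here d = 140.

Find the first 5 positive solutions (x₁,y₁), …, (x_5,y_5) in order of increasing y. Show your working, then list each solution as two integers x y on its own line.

71 6
10081 852
1431431 120978
203253121 17178024
28860511751 2439158430

√140 → a₀=11, period (1,4,1,22); ℓ=4 even so k=3
k=0  a_k=11  p_k/q_k = 11/1
…
k=2  a_k=4  p_k/q_k = 59/5
k=3  a_k=1  p_k/q_k = 71/6
fundamental: x₁=71, y₁=6  (since 5041 − 140·36 = 1)
(x_2, y_2) = (71·71 + 140·6·6, 71·6 + 6·71) = (10081, 852)
(x_3, y_3) = (71·10081 + 140·6·852, 71·852 + 6·10081) = (1431431, 120978)
(x_4, y_4) = (71·1431431 + 140·6·120978, 71·120978 + 6·1431431) = (203253121, 17178024)
(x_5, y_5) = (71·203253121 + 140·6·17178024, 71·17178024 + 6·203253121) = (28860511751, 2439158430)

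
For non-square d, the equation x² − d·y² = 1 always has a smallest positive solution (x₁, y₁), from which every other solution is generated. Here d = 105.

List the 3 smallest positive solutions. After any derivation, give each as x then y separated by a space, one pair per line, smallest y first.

[10; 4,20] for √105; ℓ=2 ⇒ convergent index 1
step 0: (10, 1)  from 10·(1,0) + (0,1)
step 1: (41, 4)  from 4·(10,1) + (1,0)
fundamental: x₁=41, y₁=4  (since 1681 − 105·16 = 1)
k=2:  x_2 = 41·41+105·4·4 = 3361,  y_2 = 41·4+4·41 = 328
k=3:  x_3 = 41·3361+105·4·328 = 275561,  y_3 = 41·328+4·3361 = 26892

41 4
3361 328
275561 26892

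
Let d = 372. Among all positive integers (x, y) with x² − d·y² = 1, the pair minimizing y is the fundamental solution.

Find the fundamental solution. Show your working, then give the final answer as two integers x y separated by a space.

12151 630

d=372: √d = [19; 3,2,12,2,3,38] (ℓ=6, even), read p_5/q_5
a_0=19:  p_0=19·1+0=19,  q_0=19·0+1=1
a_1=3:  p_1=3·19+1=58,  q_1=3·1+0=3
…
a_4=2:  p_4=2·1678+135=3491,  q_4=2·87+7=181
a_5=3:  p_5=3·3491+1678=12151,  q_5=3·181+87=630
(x₁, y₁) = (12151, 630);  12151² − 372·630² = 1 ✓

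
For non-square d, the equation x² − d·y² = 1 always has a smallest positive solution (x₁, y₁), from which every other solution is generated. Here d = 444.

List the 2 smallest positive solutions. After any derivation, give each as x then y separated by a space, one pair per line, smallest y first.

[21; 14,42] for √444; ℓ=2 ⇒ convergent index 1
i=0: a=21 ⇒ p=21, q=1
i=1: a=14 ⇒ p=295, q=14
→ (295, 14).  Check: 295²=87025, 444·14²=87024, difference 1.
(295+14√444)^2 = 174049 + 8260√444

295 14
174049 8260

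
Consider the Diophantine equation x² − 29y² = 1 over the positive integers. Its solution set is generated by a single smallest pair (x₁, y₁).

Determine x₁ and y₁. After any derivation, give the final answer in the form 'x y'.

√29 → a₀=5, period (2,1,1,2,10); ℓ=5 odd so k=9
step 0: (5, 1)  from 5·(1,0) + (0,1)
step 1: (11, 2)  from 2·(5,1) + (1,0)
step 2: (16, 3)  from 1·(11,2) + (5,1)
…
step 6: (1524, 283)  from 2·(727,135) + (70,13)
…
step 8: (3775, 701)  from 1·(2251,418) + (1524,283)
step 9: (9801, 1820)  from 2·(3775,701) + (2251,418)
fundamental: x₁=9801, y₁=1820  (since 96059601 − 29·3312400 = 1)

9801 1820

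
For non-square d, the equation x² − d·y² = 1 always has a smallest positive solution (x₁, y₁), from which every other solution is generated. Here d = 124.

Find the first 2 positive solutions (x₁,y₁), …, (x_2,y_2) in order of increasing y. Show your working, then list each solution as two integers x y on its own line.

d=124: √d = [11; 7,2,1,1,1,…,2,7,22] (ℓ=16, even), read p_15/q_15
step 0: (11, 1)  from 11·(1,0) + (0,1)
step 1: (78, 7)  from 7·(11,1) + (1,0)
step 2: (167, 15)  from 2·(78,7) + (11,1)
step 3: (245, 22)  from 1·(167,15) + (78,7)
step 4: (412, 37)  from 1·(245,22) + (167,15)
…
step 10: (67292, 6043)  from 3·(17583,1579) + (14543,1306)
step 11: (84875, 7622)  from 1·(67292,6043) + (17583,1579)
…
step 14: (626251, 56239)  from 2·(237042,21287) + (152167,13665)
step 15: (4620799, 414960)  from 7·(626251,56239) + (237042,21287)
(x₁, y₁) = (4620799, 414960);  4620799² − 124·414960² = 1 ✓
(4620799+414960√124)^2 = 42703566796801 + 3834893506080√124

4620799 414960
42703566796801 3834893506080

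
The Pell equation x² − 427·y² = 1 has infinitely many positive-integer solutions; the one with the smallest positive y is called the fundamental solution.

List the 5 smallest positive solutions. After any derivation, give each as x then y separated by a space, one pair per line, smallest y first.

[20; 1,1,1,40] for √427; ℓ=4 ⇒ convergent index 3
i=0: a=20 ⇒ p=20, q=1
i=1: a=1 ⇒ p=21, q=1
i=2: a=1 ⇒ p=41, q=2
i=3: a=1 ⇒ p=62, q=3
fundamental: x₁=62, y₁=3  (since 3844 − 427·9 = 1)
n=2: (62,3)∘(62,3) = (62·62+427·3·3, 62·3+3·62) = (7687,372)
n=3: (7687,372)∘(62,3) = (62·7687+427·3·372, 62·372+3·7687) = (953126,46125)
n=4: (953126,46125)∘(62,3) = (62·953126+427·3·46125, 62·46125+3·953126) = (118179937,5719128)
n=5: (118179937,5719128)∘(62,3) = (62·118179937+427·3·5719128, 62·5719128+3·118179937) = (14653359062,709125747)

62 3
7687 372
953126 46125
118179937 5719128
14653359062 709125747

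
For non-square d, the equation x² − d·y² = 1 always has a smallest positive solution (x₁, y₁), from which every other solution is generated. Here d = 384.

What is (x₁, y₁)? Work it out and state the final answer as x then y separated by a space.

√384 → a₀=19, period (1,1,2,9,2,1,1,38); ℓ=8 even so k=7
step 0: (19, 1)  from 19·(1,0) + (0,1)
step 1: (20, 1)  from 1·(19,1) + (1,0)
…
step 4: (921, 47)  from 9·(98,5) + (39,2)
…
step 6: (2861, 146)  from 1·(1940,99) + (921,47)
step 7: (4801, 245)  from 1·(2861,146) + (1940,99)
fundamental: x₁=4801, y₁=245  (since 23049601 − 384·60025 = 1)

4801 245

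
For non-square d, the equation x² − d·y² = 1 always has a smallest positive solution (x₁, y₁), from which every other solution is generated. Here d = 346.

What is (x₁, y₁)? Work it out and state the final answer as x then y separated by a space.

17299 930

d=346: √d = [18; 1,1,1,1,36] (ℓ=5, odd), read p_9/q_9
step 0: (18, 1)  from 18·(1,0) + (0,1)
step 1: (19, 1)  from 1·(18,1) + (1,0)
…
step 3: (56, 3)  from 1·(37,2) + (19,1)
…
step 5: (3404, 183)  from 36·(93,5) + (56,3)
…
step 7: (6901, 371)  from 1·(3497,188) + (3404,183)
step 8: (10398, 559)  from 1·(6901,371) + (3497,188)
step 9: (17299, 930)  from 1·(10398,559) + (6901,371)
→ (17299, 930).  Check: 17299²=299255401, 346·930²=299255400, difference 1.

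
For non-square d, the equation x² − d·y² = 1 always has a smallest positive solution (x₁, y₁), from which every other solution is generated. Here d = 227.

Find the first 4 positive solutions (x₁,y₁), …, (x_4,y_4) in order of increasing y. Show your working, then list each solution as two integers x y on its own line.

[15; 15,30] for √227; ℓ=2 ⇒ convergent index 1
i=0: a=15 ⇒ p=15, q=1
i=1: a=15 ⇒ p=226, q=15
fundamental: x₁=226, y₁=15  (since 51076 − 227·225 = 1)
(x_2, y_2) = (226·226 + 227·15·15, 226·15 + 15·226) = (102151, 6780)
(x_3, y_3) = (226·102151 + 227·15·6780, 226·6780 + 15·102151) = (46172026, 3064545)
(x_4, y_4) = (226·46172026 + 227·15·3064545, 226·3064545 + 15·46172026) = (20869653601, 1385167560)

226 15
102151 6780
46172026 3064545
20869653601 1385167560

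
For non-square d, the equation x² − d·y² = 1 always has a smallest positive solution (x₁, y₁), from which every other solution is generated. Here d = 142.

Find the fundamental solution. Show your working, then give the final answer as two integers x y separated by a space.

143 12

√142 → a₀=11, period (1,10,1,22); ℓ=4 even so k=3
k=0  a_k=11  p_k/q_k = 11/1
…
k=2  a_k=10  p_k/q_k = 131/11
k=3  a_k=1  p_k/q_k = 143/12
→ (143, 12).  Check: 143²=20449, 142·12²=20448, difference 1.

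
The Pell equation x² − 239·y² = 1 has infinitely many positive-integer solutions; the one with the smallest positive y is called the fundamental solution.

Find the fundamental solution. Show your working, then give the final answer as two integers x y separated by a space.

6195120 400729

d=239: √d = [15; 2,5,1,2,4,15,4,2,1,5,2,30] (ℓ=12, even), read p_11/q_11
i=0: a=15 ⇒ p=15, q=1
i=1: a=2 ⇒ p=31, q=2
…
i=3: a=1 ⇒ p=201, q=13
i=4: a=2 ⇒ p=572, q=37
i=5: a=4 ⇒ p=2489, q=161
i=6: a=15 ⇒ p=37907, q=2452
i=7: a=4 ⇒ p=154117, q=9969
…
i=9: a=1 ⇒ p=500258, q=32359
i=10: a=5 ⇒ p=2847431, q=184185
i=11: a=2 ⇒ p=6195120, q=400729
(x₁, y₁) = (6195120, 400729);  6195120² − 239·400729² = 1 ✓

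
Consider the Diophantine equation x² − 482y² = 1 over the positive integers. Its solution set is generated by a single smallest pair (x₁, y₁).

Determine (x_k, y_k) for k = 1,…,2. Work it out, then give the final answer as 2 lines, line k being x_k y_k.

483 22
466577 21252

√482 → a₀=21, period (1,20,1,42); ℓ=4 even so k=3
k=0  a_k=21  p_k/q_k = 21/1
…
k=2  a_k=20  p_k/q_k = 461/21
k=3  a_k=1  p_k/q_k = 483/22
→ (483, 22).  Check: 483²=233289, 482·22²=233288, difference 1.
(483+22√482)^2 = 466577 + 21252√482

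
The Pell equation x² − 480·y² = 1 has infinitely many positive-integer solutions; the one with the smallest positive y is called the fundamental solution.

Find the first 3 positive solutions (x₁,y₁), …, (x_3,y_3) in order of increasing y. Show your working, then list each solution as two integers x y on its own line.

√480 → a₀=21, period (1,9,1,42); ℓ=4 even so k=3
a_0=21:  p_0=21·1+0=21,  q_0=21·0+1=1
…
a_2=9:  p_2=9·22+21=219,  q_2=9·1+1=10
a_3=1:  p_3=1·219+22=241,  q_3=1·10+1=11
fundamental: x₁=241, y₁=11  (since 58081 − 480·121 = 1)
k=2:  x_2 = 241·241+480·11·11 = 116161,  y_2 = 241·11+11·241 = 5302
k=3:  x_3 = 241·116161+480·11·5302 = 55989361,  y_3 = 241·5302+11·116161 = 2555553

241 11
116161 5302
55989361 2555553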